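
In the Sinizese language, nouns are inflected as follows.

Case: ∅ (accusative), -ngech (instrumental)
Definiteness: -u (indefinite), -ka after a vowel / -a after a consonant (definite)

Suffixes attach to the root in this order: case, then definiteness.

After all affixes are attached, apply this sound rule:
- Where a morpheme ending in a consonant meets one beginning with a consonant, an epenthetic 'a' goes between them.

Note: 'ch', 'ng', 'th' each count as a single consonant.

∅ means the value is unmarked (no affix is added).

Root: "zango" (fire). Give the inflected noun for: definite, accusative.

case = accusative: zero marking, form stays zango.
Attach definiteness definite -ka (after vowel 'o') → zangoka.
Epenthesis: no change.

zangoka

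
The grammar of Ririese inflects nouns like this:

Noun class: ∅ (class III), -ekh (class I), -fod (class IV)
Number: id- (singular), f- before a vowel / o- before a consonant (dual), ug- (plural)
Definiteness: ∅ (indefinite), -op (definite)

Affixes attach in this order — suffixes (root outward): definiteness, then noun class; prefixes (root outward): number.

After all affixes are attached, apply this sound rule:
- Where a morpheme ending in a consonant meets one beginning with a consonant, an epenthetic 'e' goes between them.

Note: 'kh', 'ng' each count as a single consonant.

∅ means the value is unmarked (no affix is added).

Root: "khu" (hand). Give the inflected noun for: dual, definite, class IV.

Attach definiteness definite -op → khuop.
Attach noun class class IV -fod → khuopfod.
Attach number dual o- (before consonant 'kh') → okhuopfod.
Apply epenthesis: okhuopfod → okhuopefod.

okhuopefod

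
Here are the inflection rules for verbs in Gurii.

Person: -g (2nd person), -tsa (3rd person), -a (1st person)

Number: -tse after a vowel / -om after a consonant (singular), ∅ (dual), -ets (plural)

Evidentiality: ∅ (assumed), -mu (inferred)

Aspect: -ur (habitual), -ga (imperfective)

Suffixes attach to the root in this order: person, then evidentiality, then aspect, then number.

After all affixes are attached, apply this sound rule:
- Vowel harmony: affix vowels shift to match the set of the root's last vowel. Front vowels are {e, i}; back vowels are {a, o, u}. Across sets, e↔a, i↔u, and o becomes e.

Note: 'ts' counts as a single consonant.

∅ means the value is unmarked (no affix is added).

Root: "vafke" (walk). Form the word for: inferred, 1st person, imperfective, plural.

vafkeemigeets

Attach person 1st person -a → vafkea.
Attach evidentiality inferred -mu → vafkeamu.
Attach aspect imperfective -ga → vafkeamuga.
Attach number plural -ets → vafkeamugaets.
Apply vowel harmony: vafkeamugaets → vafkeemigeets.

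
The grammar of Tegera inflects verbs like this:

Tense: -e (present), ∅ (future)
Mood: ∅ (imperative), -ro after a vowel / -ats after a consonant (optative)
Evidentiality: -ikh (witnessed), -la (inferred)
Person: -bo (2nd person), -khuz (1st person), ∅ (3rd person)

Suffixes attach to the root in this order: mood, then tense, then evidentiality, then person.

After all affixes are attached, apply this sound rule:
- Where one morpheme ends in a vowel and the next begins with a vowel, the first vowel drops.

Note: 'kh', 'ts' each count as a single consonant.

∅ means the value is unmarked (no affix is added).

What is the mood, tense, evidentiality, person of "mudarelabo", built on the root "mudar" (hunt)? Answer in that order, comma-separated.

Segment: mudar-e-la-bo.
mood: ∅ → imperative.
tense: -e → present.
evidentiality: -la → inferred.
person: -bo → 2nd person.

imperative, present, inferred, 2nd person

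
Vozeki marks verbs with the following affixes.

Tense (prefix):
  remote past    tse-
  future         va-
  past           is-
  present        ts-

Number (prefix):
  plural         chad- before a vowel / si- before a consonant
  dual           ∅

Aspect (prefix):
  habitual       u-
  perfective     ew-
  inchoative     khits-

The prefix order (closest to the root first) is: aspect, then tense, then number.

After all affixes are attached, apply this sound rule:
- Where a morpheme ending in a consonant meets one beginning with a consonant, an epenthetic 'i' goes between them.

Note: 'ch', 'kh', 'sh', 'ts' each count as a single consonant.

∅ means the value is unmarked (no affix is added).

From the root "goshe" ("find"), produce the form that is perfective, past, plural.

Attach aspect perfective ew- → ewgoshe.
Attach tense past is- → isewgoshe.
Attach number plural chad- (before vowel 'i') → chadisewgoshe.
Apply epenthesis: chadisewgoshe → chadisewigoshe.

chadisewigoshe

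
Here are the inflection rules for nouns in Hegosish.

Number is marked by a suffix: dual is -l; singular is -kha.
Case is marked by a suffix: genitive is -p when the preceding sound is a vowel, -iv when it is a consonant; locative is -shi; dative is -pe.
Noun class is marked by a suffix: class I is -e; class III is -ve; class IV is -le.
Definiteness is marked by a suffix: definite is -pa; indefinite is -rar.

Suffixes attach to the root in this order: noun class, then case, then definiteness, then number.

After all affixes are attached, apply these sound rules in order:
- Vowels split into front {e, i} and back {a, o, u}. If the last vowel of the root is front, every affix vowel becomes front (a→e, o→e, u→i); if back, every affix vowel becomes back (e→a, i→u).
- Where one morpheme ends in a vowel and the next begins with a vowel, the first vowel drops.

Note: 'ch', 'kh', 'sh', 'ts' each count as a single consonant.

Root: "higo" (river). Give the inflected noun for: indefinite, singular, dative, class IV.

higolapararkha

Attach noun class class IV -le → higole.
Attach case dative -pe → higolepe.
Attach definiteness indefinite -rar → higoleperar.
Attach number singular -kha → higoleperarkha.
Apply vowel harmony: higoleperarkha → higolapararkha.
Vowel deletion: no change.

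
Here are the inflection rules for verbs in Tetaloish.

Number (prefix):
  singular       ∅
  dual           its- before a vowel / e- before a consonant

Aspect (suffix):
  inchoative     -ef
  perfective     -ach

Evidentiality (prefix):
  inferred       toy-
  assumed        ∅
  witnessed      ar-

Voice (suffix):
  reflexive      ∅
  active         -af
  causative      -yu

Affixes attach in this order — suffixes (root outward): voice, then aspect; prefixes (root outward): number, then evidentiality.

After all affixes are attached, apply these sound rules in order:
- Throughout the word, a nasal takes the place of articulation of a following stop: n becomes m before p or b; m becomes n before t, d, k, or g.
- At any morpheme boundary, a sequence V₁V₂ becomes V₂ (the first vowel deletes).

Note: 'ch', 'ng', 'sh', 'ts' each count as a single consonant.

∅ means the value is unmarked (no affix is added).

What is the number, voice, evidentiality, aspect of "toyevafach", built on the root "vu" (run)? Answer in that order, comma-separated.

Segment: toy-e-vu-af-ach.
number: its/e- → dual.
voice: -af → active.
evidentiality: toy- → inferred.
aspect: -ach → perfective.

dual, active, inferred, perfective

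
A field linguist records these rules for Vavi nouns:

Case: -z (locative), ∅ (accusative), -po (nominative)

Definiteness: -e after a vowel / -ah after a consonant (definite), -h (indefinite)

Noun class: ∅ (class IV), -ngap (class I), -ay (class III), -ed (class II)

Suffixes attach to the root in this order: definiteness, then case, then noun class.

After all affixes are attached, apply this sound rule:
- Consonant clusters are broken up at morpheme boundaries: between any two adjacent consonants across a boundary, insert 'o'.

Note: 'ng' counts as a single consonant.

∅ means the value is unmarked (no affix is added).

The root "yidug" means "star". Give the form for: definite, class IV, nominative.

Attach definiteness definite -ah (after consonant 'g') → yidugah.
Attach case nominative -po → yidugahpo.
noun class = class IV: zero marking, form stays yidugahpo.
Apply epenthesis: yidugahpo → yidugahopo.

yidugahopo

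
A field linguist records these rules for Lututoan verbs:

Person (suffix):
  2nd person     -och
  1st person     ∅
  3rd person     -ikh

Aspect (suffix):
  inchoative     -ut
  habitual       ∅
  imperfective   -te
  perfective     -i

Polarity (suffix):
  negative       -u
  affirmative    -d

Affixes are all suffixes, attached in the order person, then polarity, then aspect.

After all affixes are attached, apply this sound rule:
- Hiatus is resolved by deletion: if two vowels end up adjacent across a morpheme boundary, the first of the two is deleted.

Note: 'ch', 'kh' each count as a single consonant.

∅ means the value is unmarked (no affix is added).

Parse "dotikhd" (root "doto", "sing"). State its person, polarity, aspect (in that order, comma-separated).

3rd person, affirmative, habitual

Segment: doto-ikh-d.
person: -ikh → 3rd person.
polarity: -d → affirmative.
aspect: ∅ → habitual.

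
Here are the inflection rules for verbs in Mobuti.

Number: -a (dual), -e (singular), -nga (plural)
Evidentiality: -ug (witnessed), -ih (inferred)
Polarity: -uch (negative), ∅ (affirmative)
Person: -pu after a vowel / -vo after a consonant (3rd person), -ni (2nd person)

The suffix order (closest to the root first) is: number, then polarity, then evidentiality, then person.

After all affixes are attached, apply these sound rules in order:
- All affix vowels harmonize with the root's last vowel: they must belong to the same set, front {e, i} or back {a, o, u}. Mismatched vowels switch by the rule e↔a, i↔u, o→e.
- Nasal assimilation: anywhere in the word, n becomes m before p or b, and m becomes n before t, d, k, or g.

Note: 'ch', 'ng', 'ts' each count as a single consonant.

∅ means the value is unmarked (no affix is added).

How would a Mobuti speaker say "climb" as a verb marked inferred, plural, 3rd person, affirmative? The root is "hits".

Attach number plural -nga → hitsnga.
polarity = affirmative: zero marking, form stays hitsnga.
Attach evidentiality inferred -ih → hitsngaih.
Attach person 3rd person -vo (after consonant 'h') → hitsngaihvo.
Apply vowel harmony: hitsngaihvo → hitsngeihve.
Nasal assimilation: no change.

hitsngeihve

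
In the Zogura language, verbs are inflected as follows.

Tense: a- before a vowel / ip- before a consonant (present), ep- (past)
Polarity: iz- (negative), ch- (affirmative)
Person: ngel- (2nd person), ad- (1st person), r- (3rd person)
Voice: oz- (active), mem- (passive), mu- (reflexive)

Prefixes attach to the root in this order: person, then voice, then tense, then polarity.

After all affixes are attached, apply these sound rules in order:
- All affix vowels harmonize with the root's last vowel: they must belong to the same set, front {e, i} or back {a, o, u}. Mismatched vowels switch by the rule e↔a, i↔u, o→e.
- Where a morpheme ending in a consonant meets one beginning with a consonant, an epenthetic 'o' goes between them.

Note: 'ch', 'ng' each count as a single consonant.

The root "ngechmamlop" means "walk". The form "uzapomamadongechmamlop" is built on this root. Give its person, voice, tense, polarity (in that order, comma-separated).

1st person, passive, past, negative

Segment: iz-ep-mem-ad-ngechmamlop.
person: ad- → 1st person.
voice: mem- → passive.
tense: ep- → past.
polarity: iz- → negative.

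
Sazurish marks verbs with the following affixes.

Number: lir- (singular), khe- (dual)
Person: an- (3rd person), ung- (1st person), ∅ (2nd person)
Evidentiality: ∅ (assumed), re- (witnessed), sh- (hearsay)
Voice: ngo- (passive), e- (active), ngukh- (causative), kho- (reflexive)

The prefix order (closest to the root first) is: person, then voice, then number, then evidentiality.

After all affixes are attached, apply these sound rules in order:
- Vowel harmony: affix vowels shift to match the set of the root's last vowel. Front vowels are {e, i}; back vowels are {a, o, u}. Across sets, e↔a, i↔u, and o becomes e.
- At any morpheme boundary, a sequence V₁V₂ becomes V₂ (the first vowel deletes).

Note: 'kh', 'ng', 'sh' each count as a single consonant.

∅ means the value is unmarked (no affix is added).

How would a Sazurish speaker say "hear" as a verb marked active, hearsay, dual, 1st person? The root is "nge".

Attach person 1st person ung- → ungnge.
Attach voice active e- → eungnge.
Attach number dual khe- → kheeungnge.
Attach evidentiality hearsay sh- → shkheeungnge.
Apply vowel harmony: shkheeungnge → shkheeingnge.
Apply vowel deletion: shkheeingnge → shkhingnge.

shkhingnge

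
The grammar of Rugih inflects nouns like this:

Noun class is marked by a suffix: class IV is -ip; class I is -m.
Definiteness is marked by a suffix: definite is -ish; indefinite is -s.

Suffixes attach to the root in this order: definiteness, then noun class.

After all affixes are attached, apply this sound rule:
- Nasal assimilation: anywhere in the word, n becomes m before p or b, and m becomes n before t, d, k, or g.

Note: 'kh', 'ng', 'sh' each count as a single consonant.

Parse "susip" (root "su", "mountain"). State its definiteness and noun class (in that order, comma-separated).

Segment: su-s-ip.
definiteness: -s → indefinite.
noun class: -ip → class IV.

indefinite, class IV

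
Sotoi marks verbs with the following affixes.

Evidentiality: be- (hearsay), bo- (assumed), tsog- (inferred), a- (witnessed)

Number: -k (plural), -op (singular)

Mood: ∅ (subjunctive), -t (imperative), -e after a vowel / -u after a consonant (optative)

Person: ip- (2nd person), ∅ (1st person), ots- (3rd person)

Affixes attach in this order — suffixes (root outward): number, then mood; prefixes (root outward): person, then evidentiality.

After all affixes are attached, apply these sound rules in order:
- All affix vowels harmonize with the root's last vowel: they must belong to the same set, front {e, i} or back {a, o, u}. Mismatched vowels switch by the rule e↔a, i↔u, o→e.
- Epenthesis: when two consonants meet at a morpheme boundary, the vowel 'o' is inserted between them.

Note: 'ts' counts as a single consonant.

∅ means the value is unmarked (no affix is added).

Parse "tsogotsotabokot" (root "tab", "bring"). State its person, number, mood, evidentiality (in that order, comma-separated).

3rd person, plural, imperative, inferred

Segment: tsog-ots-tab-k-t.
person: ots- → 3rd person.
number: -k → plural.
mood: -t → imperative.
evidentiality: tsog- → inferred.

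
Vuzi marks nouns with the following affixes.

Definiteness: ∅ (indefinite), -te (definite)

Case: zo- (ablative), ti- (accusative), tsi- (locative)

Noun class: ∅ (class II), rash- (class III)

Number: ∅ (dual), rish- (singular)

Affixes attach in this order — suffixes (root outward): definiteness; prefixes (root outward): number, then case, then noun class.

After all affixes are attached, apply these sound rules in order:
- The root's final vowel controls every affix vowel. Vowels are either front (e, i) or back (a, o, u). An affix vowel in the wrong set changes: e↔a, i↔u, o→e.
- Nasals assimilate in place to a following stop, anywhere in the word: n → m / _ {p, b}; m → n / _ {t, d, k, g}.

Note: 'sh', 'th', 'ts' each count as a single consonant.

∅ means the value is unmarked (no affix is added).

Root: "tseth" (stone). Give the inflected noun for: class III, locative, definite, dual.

Attach definiteness definite -te → tsethte.
number = dual: zero marking, form stays tsethte.
Attach case locative tsi- → tsitsethte.
Attach noun class class III rash- → rashtsitsethte.
Apply vowel harmony: rashtsitsethte → reshtsitsethte.
Nasal assimilation: no change.

reshtsitsethte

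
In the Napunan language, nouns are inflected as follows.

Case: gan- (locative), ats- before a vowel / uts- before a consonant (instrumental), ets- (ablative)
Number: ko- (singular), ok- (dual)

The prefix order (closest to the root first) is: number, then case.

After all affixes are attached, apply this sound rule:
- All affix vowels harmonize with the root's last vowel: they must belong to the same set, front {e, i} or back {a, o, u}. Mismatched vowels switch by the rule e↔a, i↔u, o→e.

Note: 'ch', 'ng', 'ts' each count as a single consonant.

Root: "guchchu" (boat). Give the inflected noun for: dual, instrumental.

atsokguchchu

Attach number dual ok- → okguchchu.
Attach case instrumental ats- (before vowel 'o') → atsokguchchu.
Vowel harmony: no change.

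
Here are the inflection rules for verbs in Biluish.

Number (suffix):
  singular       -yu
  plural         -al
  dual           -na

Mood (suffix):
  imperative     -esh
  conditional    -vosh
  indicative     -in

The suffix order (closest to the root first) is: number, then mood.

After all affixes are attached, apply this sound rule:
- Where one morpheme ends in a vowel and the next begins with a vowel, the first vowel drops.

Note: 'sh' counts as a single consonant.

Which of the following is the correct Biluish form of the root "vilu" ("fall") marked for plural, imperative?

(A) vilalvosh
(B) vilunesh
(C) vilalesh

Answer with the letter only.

Attach number plural -al → vilual.
Attach mood imperative -esh → vilualesh.
Apply vowel deletion: vilualesh → vilalesh.
So the correct form is vilalesh, option (C).
(B) vilunesh is wrong: it uses dual instead of plural for number.
(A) vilalvosh is wrong: it uses conditional instead of imperative for mood.

C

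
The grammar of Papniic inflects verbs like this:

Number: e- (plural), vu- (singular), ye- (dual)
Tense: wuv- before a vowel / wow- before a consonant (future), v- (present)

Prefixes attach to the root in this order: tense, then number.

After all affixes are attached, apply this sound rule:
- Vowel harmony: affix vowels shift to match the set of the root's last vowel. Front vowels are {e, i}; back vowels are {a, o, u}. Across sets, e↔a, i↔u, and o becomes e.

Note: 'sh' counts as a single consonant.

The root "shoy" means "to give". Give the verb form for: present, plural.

Attach tense present v- → vshoy.
Attach number plural e- → evshoy.
Apply vowel harmony: evshoy → avshoy.

avshoy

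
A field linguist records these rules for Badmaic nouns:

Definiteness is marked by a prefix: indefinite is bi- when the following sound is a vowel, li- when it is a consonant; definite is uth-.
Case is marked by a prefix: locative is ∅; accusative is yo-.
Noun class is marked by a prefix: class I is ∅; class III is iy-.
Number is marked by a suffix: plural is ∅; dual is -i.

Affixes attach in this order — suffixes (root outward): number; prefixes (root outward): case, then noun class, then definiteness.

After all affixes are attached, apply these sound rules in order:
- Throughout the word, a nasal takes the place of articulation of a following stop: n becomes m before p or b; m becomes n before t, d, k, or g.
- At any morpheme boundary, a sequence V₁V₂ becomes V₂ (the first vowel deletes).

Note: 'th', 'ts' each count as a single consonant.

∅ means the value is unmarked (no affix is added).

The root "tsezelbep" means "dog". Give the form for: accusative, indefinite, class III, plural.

number = plural: zero marking, form stays tsezelbep.
Attach case accusative yo- → yotsezelbep.
Attach noun class class III iy- → iyyotsezelbep.
Attach definiteness indefinite bi- (before vowel 'i') → biiyyotsezelbep.
Nasal assimilation: no change.
Apply vowel deletion: biiyyotsezelbep → biyyotsezelbep.

biyyotsezelbep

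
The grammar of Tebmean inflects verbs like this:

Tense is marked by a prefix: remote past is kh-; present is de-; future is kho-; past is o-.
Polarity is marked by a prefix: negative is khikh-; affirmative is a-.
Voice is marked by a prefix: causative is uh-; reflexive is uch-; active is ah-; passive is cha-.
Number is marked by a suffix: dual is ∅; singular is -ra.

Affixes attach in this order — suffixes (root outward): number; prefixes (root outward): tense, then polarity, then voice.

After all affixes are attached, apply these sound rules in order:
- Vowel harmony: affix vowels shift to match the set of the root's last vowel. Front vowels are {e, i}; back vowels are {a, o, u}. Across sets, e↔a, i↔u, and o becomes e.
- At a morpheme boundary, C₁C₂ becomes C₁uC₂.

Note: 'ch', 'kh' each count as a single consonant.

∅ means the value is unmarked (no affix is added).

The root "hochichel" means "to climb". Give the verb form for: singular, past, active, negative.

Attach tense past o- → ohochichel.
Attach polarity negative khikh- → khikhohochichel.
Attach number singular -ra → khikhohochichelra.
Attach voice active ah- → ahkhikhohochichelra.
Apply vowel harmony: ahkhikhohochichelra → ehkhikhehochichelre.
Apply epenthesis: ehkhikhehochichelre → ehukhikhehochichelure.

ehukhikhehochichelure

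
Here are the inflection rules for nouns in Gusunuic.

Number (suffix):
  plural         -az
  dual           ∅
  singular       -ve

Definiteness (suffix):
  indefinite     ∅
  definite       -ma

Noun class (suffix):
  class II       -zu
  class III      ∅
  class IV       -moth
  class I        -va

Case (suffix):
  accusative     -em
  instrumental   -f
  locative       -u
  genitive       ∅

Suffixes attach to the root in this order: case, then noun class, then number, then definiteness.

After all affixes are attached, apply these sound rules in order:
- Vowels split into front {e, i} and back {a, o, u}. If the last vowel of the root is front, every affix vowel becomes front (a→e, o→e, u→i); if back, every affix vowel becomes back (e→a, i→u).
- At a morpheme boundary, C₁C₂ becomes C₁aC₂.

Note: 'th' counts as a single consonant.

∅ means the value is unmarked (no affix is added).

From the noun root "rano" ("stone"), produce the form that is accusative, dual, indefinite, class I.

ranoamava

Attach case accusative -em → ranoem.
Attach noun class class I -va → ranoemva.
number = dual: zero marking, form stays ranoemva.
definiteness = indefinite: zero marking, form stays ranoemva.
Apply vowel harmony: ranoemva → ranoamva.
Apply epenthesis: ranoamva → ranoamava.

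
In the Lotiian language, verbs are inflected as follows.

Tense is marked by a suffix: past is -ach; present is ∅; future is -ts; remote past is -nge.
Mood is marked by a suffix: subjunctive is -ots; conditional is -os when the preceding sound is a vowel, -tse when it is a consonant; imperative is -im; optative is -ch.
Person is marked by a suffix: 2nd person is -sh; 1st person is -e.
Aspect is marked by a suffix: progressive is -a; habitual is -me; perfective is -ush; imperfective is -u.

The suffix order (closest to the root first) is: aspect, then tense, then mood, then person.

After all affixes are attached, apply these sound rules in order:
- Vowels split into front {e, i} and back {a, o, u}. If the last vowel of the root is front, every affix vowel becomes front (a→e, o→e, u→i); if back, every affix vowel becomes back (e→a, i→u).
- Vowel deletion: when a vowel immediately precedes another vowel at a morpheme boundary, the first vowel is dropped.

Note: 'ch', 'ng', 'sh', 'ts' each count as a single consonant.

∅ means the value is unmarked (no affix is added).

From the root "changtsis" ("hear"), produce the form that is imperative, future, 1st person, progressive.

Attach aspect progressive -a → changtsisa.
Attach tense future -ts → changtsisats.
Attach mood imperative -im → changtsisatsim.
Attach person 1st person -e → changtsisatsime.
Apply vowel harmony: changtsisatsime → changtsisetsime.
Vowel deletion: no change.

changtsisetsime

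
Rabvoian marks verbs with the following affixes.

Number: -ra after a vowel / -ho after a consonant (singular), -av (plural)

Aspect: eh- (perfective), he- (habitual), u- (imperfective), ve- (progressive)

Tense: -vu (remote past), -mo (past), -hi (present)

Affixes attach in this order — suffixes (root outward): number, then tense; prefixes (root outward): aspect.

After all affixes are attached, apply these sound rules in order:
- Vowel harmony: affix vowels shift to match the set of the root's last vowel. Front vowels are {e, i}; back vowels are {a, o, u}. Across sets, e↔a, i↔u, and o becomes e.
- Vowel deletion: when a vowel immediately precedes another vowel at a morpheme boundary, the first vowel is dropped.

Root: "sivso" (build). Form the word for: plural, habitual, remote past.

Attach aspect habitual he- → hesivso.
Attach number plural -av → hesivsoav.
Attach tense remote past -vu → hesivsoavvu.
Apply vowel harmony: hesivsoavvu → hasivsoavvu.
Apply vowel deletion: hasivsoavvu → hasivsavvu.

hasivsavvu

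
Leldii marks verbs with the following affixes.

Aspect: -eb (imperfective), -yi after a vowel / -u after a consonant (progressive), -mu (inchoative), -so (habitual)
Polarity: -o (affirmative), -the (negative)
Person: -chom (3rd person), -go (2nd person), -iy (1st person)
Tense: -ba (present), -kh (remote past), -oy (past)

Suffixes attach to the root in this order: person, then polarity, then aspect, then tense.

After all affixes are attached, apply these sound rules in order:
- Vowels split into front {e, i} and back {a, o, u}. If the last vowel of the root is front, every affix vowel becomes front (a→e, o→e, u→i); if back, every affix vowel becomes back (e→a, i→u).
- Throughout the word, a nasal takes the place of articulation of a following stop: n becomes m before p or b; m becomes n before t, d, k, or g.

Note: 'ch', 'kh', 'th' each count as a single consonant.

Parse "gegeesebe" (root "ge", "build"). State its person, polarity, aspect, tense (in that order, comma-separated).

Segment: ge-go-o-so-ba.
person: -go → 2nd person.
polarity: -o → affirmative.
aspect: -so → habitual.
tense: -ba → present.

2nd person, affirmative, habitual, present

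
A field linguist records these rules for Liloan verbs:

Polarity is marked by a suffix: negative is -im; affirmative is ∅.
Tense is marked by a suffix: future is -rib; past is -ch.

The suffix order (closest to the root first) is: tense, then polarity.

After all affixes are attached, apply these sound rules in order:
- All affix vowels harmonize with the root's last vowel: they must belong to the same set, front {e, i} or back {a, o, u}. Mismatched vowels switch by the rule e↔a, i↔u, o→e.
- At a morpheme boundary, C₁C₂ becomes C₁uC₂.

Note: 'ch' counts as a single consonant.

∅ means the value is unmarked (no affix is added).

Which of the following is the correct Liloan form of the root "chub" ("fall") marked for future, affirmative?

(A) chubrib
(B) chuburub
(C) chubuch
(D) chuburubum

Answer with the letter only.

Attach tense future -rib → chubrib.
polarity = affirmative: zero marking, form stays chubrib.
Apply vowel harmony: chubrib → chubrub.
Apply epenthesis: chubrub → chuburub.
So the correct form is chuburub, option (B).
(A) chubrib is wrong: it fails to apply the sound rule(s).
(C) chubuch is wrong: it uses past instead of future for tense.
(D) chuburubum is wrong: it uses negative instead of affirmative for polarity.

B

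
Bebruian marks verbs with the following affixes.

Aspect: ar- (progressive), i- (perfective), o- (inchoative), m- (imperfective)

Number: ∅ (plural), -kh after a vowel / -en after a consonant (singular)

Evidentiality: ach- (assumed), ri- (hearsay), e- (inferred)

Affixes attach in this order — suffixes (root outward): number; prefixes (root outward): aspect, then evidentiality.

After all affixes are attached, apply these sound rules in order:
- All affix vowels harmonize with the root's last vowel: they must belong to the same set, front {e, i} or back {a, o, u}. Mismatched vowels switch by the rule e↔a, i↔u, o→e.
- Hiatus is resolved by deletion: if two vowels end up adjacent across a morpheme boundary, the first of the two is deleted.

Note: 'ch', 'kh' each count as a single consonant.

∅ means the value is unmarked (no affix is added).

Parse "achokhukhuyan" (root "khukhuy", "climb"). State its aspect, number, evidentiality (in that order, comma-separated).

inchoative, singular, assumed

Segment: ach-o-khukhuy-en.
aspect: o- → inchoative.
number: -kh/en → singular.
evidentiality: ach- → assumed.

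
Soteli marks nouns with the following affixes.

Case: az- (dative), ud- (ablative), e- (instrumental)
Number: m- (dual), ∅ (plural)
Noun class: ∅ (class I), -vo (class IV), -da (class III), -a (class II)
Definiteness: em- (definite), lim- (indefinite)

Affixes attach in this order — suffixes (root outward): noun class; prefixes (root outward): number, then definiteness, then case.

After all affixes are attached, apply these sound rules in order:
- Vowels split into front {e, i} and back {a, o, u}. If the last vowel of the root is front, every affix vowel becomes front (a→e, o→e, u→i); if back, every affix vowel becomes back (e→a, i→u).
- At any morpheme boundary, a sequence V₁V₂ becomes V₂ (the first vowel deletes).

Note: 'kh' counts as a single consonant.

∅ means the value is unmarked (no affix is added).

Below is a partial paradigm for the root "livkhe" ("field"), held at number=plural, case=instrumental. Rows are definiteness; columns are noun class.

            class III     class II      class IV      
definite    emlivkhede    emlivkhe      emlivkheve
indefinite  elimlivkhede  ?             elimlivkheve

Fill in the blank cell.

elimlivkhe

number = plural: zero marking, form stays livkhe.
Attach noun class class II -a → livkhea.
Attach definiteness indefinite lim- → limlivkhea.
Attach case instrumental e- → elimlivkhea.
Apply vowel harmony: elimlivkhea → elimlivkhee.
Apply vowel deletion: elimlivkhee → elimlivkhe.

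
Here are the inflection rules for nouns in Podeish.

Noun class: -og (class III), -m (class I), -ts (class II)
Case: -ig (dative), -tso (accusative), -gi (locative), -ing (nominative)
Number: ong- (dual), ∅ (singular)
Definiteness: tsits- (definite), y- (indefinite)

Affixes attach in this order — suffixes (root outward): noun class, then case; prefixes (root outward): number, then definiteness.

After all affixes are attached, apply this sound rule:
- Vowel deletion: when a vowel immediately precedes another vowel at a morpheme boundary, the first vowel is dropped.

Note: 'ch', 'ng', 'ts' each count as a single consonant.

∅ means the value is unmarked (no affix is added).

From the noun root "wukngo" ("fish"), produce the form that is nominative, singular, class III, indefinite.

ywukngoging

number = singular: zero marking, form stays wukngo.
Attach noun class class III -og → wukngoog.
Attach case nominative -ing → wukngooging.
Attach definiteness indefinite y- → ywukngooging.
Apply vowel deletion: ywukngooging → ywukngoging.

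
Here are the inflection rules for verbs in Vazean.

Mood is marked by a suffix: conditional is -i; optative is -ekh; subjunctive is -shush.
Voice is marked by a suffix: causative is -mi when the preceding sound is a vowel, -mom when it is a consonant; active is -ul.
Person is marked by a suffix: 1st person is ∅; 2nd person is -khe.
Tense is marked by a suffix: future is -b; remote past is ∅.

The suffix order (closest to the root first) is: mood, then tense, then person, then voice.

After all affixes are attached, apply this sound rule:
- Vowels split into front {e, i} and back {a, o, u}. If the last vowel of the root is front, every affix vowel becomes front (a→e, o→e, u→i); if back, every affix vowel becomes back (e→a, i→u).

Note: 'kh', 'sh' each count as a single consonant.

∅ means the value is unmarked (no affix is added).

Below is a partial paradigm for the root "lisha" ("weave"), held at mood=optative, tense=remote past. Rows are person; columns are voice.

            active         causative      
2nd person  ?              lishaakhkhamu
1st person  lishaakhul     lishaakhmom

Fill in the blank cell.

lishaakhkhaul

Attach mood optative -ekh → lishaekh.
tense = remote past: zero marking, form stays lishaekh.
Attach person 2nd person -khe → lishaekhkhe.
Attach voice active -ul → lishaekhkheul.
Apply vowel harmony: lishaekhkheul → lishaakhkhaul.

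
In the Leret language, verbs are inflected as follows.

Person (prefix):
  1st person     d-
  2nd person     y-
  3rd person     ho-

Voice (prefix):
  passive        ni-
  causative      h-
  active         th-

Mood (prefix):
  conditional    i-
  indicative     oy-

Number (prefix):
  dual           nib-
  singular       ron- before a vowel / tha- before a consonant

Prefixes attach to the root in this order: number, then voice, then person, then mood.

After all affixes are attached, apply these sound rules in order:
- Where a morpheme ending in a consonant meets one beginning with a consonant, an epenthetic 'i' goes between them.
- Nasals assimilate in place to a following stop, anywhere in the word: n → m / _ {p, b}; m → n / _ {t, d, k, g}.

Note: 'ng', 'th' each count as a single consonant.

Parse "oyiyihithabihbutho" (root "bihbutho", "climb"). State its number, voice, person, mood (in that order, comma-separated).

singular, causative, 2nd person, indicative

Segment: oy-y-h-tha-bihbutho.
number: ron/tha- → singular.
voice: h- → causative.
person: y- → 2nd person.
mood: oy- → indicative.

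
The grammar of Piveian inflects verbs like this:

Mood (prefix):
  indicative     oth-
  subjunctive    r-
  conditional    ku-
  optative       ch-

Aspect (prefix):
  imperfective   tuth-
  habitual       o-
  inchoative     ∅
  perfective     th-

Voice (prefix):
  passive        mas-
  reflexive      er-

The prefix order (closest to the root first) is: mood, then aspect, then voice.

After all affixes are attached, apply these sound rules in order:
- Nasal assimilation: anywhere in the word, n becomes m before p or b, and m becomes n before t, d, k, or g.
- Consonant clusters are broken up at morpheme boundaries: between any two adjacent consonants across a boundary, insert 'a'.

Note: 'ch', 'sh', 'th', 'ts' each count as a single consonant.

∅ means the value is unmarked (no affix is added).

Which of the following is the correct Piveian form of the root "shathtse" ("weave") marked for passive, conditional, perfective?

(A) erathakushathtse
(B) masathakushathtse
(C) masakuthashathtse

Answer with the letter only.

Attach mood conditional ku- → kushathtse.
Attach aspect perfective th- → thkushathtse.
Attach voice passive mas- → masthkushathtse.
Nasal assimilation: no change.
Apply epenthesis: masthkushathtse → masathakushathtse.
So the correct form is masathakushathtse, option (B).
(C) masakuthashathtse is wrong: it has the affixes in the wrong order.
(A) erathakushathtse is wrong: it uses reflexive instead of passive for voice.

B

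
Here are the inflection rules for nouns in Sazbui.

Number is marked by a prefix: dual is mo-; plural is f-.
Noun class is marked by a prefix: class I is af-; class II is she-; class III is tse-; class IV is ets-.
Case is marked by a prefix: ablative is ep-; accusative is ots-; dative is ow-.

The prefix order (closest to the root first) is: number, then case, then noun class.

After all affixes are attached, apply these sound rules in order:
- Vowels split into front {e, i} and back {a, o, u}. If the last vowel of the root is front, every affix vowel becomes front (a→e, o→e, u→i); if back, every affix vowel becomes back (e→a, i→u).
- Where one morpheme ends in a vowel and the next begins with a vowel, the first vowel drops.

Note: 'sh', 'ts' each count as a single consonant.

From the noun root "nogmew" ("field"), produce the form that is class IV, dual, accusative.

etsetsmenogmew

Attach number dual mo- → monogmew.
Attach case accusative ots- → otsmonogmew.
Attach noun class class IV ets- → etsotsmonogmew.
Apply vowel harmony: etsotsmonogmew → etsetsmenogmew.
Vowel deletion: no change.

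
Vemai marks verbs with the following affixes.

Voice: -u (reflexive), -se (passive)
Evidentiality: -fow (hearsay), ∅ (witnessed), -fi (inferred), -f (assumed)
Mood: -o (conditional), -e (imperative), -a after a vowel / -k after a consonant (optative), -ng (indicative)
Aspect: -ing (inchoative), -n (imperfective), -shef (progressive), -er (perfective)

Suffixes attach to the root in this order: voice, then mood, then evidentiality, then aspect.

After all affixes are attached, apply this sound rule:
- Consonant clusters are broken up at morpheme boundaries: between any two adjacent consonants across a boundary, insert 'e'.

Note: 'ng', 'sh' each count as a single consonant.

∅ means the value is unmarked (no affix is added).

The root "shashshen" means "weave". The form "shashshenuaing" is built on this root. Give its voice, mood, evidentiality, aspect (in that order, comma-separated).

Segment: shashshen-u-a-ing.
voice: -u → reflexive.
mood: -a/k → optative.
evidentiality: ∅ → witnessed.
aspect: -ing → inchoative.

reflexive, optative, witnessed, inchoative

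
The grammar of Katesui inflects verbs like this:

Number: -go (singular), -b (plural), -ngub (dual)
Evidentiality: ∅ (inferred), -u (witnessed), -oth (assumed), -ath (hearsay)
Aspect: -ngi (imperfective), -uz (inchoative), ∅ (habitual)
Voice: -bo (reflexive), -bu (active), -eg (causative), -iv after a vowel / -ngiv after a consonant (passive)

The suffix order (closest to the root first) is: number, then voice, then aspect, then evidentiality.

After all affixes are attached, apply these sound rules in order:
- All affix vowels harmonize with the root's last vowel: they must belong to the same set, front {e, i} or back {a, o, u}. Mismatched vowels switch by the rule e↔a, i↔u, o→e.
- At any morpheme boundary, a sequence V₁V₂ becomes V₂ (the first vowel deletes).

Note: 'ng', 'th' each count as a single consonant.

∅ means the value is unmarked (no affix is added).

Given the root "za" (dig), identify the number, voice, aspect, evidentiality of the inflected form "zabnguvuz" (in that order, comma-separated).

plural, passive, inchoative, inferred

Segment: za-b-ngiv-uz.
number: -b → plural.
voice: -iv/ngiv → passive.
aspect: -uz → inchoative.
evidentiality: ∅ → inferred.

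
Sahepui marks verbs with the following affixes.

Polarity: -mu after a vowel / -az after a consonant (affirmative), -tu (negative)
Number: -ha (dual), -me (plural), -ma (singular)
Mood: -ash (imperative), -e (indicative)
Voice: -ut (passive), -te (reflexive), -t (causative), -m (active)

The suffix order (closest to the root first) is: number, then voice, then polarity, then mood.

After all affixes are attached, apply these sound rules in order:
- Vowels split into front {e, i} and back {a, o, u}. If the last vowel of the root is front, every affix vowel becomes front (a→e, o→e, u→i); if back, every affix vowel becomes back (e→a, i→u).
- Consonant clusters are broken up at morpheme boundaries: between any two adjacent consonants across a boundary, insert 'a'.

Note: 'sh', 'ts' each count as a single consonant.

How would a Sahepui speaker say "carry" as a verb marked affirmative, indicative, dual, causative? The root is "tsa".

Attach number dual -ha → tsaha.
Attach voice causative -t → tsahat.
Attach polarity affirmative -az (after consonant 't') → tsahataz.
Attach mood indicative -e → tsahataze.
Apply vowel harmony: tsahataze → tsahataza.
Epenthesis: no change.

tsahataza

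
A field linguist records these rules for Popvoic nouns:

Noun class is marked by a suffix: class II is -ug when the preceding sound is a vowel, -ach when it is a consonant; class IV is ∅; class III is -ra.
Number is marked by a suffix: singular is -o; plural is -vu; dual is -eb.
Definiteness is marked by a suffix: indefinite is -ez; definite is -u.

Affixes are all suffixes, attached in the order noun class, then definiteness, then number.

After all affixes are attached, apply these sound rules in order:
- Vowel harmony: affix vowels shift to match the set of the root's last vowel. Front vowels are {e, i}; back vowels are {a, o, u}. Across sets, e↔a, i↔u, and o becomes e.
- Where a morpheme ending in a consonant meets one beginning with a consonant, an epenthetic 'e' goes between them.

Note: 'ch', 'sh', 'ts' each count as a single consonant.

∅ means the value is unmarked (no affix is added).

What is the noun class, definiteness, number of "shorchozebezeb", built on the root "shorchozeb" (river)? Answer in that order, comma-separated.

class IV, indefinite, dual

Segment: shorchozeb-ez-eb.
noun class: ∅ → class IV.
definiteness: -ez → indefinite.
number: -eb → dual.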